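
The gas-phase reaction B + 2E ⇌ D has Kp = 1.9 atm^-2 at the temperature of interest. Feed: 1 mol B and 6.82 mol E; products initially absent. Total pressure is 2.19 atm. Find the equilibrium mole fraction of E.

y_E = 0.836

Let X = conversion of B (basis 1 mol B); extent of reaction ξ = X.
Species balance: n_B = 1 − X; n_E = 6.82 − 2X; n_D = X.
Summing: n_T = 7.82 − 2X.
y_i = n_i/n_T, p_i = y_i·P. Kp = p_D / (p_B p_E^2).
Setting this equal to 1.9 atm^-2 and taking the physical root (0 < X < 1) gives X = 0.864.
Then n_E = 5.09, n_T = 6.09, so y_E = 0.836.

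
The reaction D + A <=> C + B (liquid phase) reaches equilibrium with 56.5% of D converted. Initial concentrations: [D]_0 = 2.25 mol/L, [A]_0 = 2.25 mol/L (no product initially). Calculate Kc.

Kc = 1.69

Let X = conversion of D.
Concentrations: [D] = 2.25 − 2.25X; [A] = 2.25 − 2.25X; [C] = 2.25X; [B] = 2.25X.
At X = 0.565: [D] = 0.979, [A] = 0.979, [C] = 1.27, [B] = 1.27.
Kc = [C] [B] / ([D] [A]) = 1.69.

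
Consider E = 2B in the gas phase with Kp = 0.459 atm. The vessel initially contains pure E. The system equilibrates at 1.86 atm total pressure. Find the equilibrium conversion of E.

X = 0.241

Basis: 1 mol E initially; let X = conversion of E. Extent ξ = X.
Species balance: n_E = 1 − X; n_B = 2X.
n_T = Σnᵢ = 1 + X.
With p_i = (n_i/n_T)P, Kp = p_B^2 / (p_E).
Substituting and setting equal to 0.459 atm gives a polynomial in X; the root in (0,1) is X = 0.241.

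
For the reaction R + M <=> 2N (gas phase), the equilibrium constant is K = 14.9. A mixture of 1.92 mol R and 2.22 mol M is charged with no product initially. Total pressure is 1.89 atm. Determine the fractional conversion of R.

Basis: 1.92 mol R initially; let X = conversion of R. Extent ξ = 1.92X.
Moles: n_R = 1.92 − 1.92X; n_M = 2.22 − 1.92X; n_N = 3.84X.
n_T stays at 4.14 (no change in mole number).
With p_i = (n_i/n_T)P, K = p_N^2 / (p_R p_M).
This yields a degree-2 equation in X; solving on (0,1), X = 0.705.

X = 0.705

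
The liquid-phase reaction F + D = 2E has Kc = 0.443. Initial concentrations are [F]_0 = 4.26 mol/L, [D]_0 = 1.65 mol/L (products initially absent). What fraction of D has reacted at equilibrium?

Let X = conversion of D; extent ξ = 1.65·X mol/L.
Concentrations: [F] = 4.26 − 1.65X; [D] = 1.65 − 1.65X; [E] = 3.3X.
Kc = [E]^2 / ([F] [D]).
This equals 0.443 at X = 0.386 (the root in 0 < X < 1).

X = 0.386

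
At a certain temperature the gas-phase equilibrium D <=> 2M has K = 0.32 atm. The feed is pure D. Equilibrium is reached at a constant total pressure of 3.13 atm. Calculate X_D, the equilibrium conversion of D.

X = 0.158

Take 1 mol D as basis and let X be its fractional conversion, so ξ = X.
Moles: n_D = 1 − X; n_M = 2X.
Summing: n_T = 1 + X.
Mole fractions y_i = n_i/n_T; K = p_M^2 / (p_D) with p_i = y_i·P.
Setting this equal to 0.32 atm and taking the physical root (0 < X < 1) gives X = 0.158.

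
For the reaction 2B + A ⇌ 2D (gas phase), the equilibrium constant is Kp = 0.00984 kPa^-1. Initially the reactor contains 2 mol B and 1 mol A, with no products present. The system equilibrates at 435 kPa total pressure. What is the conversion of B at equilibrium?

X = 0.484

Basis: 2 mol B initially; let X = conversion of B. Extent ξ = X.
At extent ξ: n_B = 2 − 2X; n_A = 1 − X; n_D = 2X.
Total moles n_T = 3 − X.
y_i = n_i/n_T, p_i = y_i·P. Kp = p_D^2 / (p_B^2 p_A).
This yields a degree-3 equation in X; solving on (0,1), X = 0.484.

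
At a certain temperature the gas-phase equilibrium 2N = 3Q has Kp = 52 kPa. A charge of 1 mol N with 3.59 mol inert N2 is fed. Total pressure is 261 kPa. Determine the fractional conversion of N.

X = 0.444

Basis: 1 mol N initially; let X = conversion of N. Extent ξ = 0.5X.
At extent ξ: n_N = 1 − X; n_Q = 1.5X; n_I = 3.59 (inert).
n_T = Σnᵢ = 4.59 + 0.5X.
With p_i = (n_i/n_T)P, Kp = p_Q^3 / (p_N^2).
Setting this equal to 52 kPa and taking the physical root (0 < X < 1) gives X = 0.444.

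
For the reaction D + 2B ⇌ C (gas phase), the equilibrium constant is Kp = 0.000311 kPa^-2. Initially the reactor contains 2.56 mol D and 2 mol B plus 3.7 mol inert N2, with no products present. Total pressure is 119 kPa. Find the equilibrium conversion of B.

X = 0.317

Basis: 2 mol B initially; let X = conversion of B. Extent ξ = X.
Mole table: n_D = 2.56 − X; n_B = 2 − 2X; n_C = X; n_I = 3.7 (inert).
Summing: n_T = 8.26 − 2X.
Mole fractions y_i = n_i/n_T; Kp = p_C / (p_D p_B^2) with p_i = y_i·P.
Setting this equal to 0.000311 kPa^-2 and taking the physical root (0 < X < 1) gives X = 0.317.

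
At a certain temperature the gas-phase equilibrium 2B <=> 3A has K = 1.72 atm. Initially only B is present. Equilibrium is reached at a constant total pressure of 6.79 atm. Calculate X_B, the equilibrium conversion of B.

X = 0.338

Let X = conversion of B (basis 1 mol B); extent of reaction ξ = 0.5X.
Mole table: n_B = 1 − X; n_A = 1.5X.
n_T = Σnᵢ = 1 + 0.5X.
With p_i = (n_i/n_T)P, K = p_A^3 / (p_B^2).
Setting this equal to 1.72 atm and taking the physical root (0 < X < 1) gives X = 0.338.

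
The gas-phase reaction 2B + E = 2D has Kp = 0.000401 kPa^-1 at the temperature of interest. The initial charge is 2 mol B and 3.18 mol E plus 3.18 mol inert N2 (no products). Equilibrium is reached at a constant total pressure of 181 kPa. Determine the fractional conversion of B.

Basis: 2 mol B initially; let X = conversion of B. Extent ξ = X.
Species balance: n_B = 2 − 2X; n_E = 3.18 − X; n_D = 2X; n_I = 3.18 (inert).
n_T = Σnᵢ = 8.36 − X.
Mole fractions y_i = n_i/n_T; Kp = p_D^2 / (p_B^2 p_E) with p_i = y_i·P.
Setting this equal to 0.000401 kPa^-1 and taking the physical root (0 < X < 1) gives X = 0.141.

X = 0.141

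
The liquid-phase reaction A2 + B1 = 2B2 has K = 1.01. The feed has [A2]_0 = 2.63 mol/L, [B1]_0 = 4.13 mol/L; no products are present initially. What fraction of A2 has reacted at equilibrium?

Let X = conversion of A2; extent ξ = 2.63·X mol/L.
Concentrations: [A2] = 2.63 − 2.63X; [B1] = 4.13 − 2.63X; [B2] = 5.26X.
K = [B2]^2 / ([A2] [B1]).
Solving K = 1.01 for X ∈ (0,1): X = 0.414.

X = 0.414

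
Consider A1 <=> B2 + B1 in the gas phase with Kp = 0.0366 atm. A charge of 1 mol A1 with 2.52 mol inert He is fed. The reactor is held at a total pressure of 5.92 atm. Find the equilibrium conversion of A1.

Take 1 mol A1 as basis and let X be its fractional conversion, so ξ = X.
Moles: n_A1 = 1 − X; n_B2 = X; n_B1 = X; n_I = 2.52 (inert).
Summing: n_T = 3.52 + X.
Mole fractions y_i = n_i/n_T; Kp = p_B2 p_B1 / (p_A1) with p_i = y_i·P.
Substituting and setting equal to 0.0366 atm gives a polynomial in X; the root in (0,1) is X = 0.140.

X = 0.140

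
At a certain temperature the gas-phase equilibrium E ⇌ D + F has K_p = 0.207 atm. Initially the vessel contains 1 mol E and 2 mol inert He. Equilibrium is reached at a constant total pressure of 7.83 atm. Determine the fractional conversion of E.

Let X = conversion of E (basis 1 mol E); extent of reaction ξ = X.
At extent ξ: n_E = 1 − X; n_D = X; n_F = X; n_I = 2 (inert).
n_T = Σnᵢ = 3 + X.
Mole fractions y_i = n_i/n_T; K_p = p_D p_F / (p_E) with p_i = y_i·P.
Substituting and setting equal to 0.207 atm gives a polynomial in X; the root in (0,1) is X = 0.253.

X = 0.253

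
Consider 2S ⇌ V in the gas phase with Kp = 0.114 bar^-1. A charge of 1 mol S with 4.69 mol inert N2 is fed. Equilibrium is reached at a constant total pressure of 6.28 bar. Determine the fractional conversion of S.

Basis: 1 mol S initially; let X = conversion of S. Extent ξ = 0.5X.
Mole table: n_S = 1 − X; n_V = 0.5X; n_I = 4.69 (inert).
Summing: n_T = 5.69 − 0.5X.
Mole fractions y_i = n_i/n_T; Kp = p_V / (p_S^2) with p_i = y_i·P.
This yields a degree-2 equation in X; solving on (0,1), X = 0.174.

X = 0.174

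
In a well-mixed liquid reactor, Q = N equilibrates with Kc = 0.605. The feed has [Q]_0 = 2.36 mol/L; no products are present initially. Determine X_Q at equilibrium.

Let X = conversion of Q; extent ξ = 2.36·X mol/L.
Concentrations: [Q] = 2.36 − 2.36X; [N] = 2.36X.
Kc = [N] / ([Q]).
This equals 0.605 at X = 0.377 (the root in 0 < X < 1).

X = 0.377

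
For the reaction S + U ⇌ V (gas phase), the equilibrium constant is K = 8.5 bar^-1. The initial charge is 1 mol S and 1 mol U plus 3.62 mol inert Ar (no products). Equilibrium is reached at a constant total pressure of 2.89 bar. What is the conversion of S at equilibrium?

Take 1 mol S as basis and let X be its fractional conversion, so ξ = X.
Moles: n_S = 1 − X; n_U = 1 − X; n_V = X; n_I = 3.62 (inert).
Total moles n_T = 5.62 − X.
Mole fractions y_i = n_i/n_T; K = p_V / (p_S p_U) with p_i = y_i·P.
This yields a degree-2 equation in X; solving on (0,1), X = 0.640.

X = 0.640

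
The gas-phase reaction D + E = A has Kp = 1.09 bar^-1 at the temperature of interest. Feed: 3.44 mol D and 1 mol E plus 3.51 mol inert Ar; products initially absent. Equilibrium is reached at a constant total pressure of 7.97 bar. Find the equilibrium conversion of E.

X = 0.764

Take 1 mol E as basis and let X be its fractional conversion, so ξ = X.
Mole table: n_D = 3.44 − X; n_E = 1 − X; n_A = X; n_I = 3.51 (inert).
Total moles n_T = 7.95 − X.
Mole fractions y_i = n_i/n_T; Kp = p_A / (p_D p_E) with p_i = y_i·P.
This yields a degree-2 equation in X; solving on (0,1), X = 0.764.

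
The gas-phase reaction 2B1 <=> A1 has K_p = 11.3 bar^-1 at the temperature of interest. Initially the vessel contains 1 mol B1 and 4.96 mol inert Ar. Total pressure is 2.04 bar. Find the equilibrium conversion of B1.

X = 0.707

Let X = conversion of B1 (basis 1 mol B1); extent of reaction ξ = 0.5X.
Moles: n_B1 = 1 − X; n_A1 = 0.5X; n_I = 4.96 (inert).
Total moles n_T = 5.96 − 0.5X.
y_i = n_i/n_T, p_i = y_i·P. K_p = p_A1 / (p_B1^2).
Equating to 11.3 bar^-1 and solving on 0 < X < 1: X = 0.707.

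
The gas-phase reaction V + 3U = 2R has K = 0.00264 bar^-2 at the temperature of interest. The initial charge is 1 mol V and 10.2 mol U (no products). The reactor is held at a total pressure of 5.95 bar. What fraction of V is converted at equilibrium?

Let X = conversion of V (basis 1 mol V); extent of reaction ξ = X.
Species balance: n_V = 1 − X; n_U = 10.2 − 3X; n_R = 2X.
Total moles n_T = 11.2 − 2X.
y_i = n_i/n_T, p_i = y_i·P. K = p_R^2 / (p_V p_U^3).
Setting this equal to 0.00264 bar^-2 and taking the physical root (0 < X < 1) gives X = 0.331.

X = 0.331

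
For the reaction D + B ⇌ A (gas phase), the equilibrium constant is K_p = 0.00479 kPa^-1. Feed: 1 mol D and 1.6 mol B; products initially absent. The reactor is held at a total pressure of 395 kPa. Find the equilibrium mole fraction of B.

Basis: 1 mol D initially; let X = conversion of D. Extent ξ = X.
Moles: n_D = 1 − X; n_B = 1.6 − X; n_A = X.
Summing: n_T = 2.6 − X.
y_i = n_i/n_T, p_i = y_i·P. K_p = p_A / (p_D p_B).
This yields a degree-2 equation in X; solving on (0,1), X = 0.498.
Then n_B = 1.1, n_T = 2.1, so y_B = 0.524.

y_B = 0.524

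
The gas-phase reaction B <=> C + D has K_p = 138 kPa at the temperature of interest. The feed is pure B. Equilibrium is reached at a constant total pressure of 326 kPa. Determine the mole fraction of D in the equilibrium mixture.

y_D = 0.353

Let X = conversion of B (basis 1 mol B); extent of reaction ξ = X.
At extent ξ: n_B = 1 − X; n_C = X; n_D = X.
Total moles n_T = 1 + X.
With p_i = (n_i/n_T)P, K_p = p_C p_D / (p_B).
This yields a degree-2 equation in X; solving on (0,1), X = 0.545.
Then n_D = 0.545, n_T = 1.55, so y_D = 0.353.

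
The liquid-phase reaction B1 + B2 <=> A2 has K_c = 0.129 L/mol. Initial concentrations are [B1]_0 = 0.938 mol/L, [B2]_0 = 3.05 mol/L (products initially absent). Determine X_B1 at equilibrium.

Let X = conversion of B1; extent ξ = 0.938·X mol/L.
Concentrations: [B1] = 0.938 − 0.938X; [B2] = 3.05 − 0.938X; [A2] = 0.938X.
K_c = [A2] / ([B1] [B2]).
This equals 0.129 at X = 0.265 (the root in 0 < X < 1).

X = 0.265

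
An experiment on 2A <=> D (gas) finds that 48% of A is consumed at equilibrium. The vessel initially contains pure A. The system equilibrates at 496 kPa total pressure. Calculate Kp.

Kp = 0.00136 kPa^-1

Take 1 mol A as basis and let X be its fractional conversion, so ξ = 0.5X.
Mole table: n_A = 1 − X; n_D = 0.5X.
Total moles n_T = 1 − 0.5X.
At X = 0.48: n_A = 0.52, n_D = 0.24, n_T = 0.76.
p_i = (n_i/n_T)·P. Kp = p_D / (p_A^2) = 0.00136 kPa^-1.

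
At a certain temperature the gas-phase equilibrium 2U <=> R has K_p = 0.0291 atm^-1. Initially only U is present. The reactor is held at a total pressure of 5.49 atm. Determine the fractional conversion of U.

X = 0.219

Take 1 mol U as basis and let X be its fractional conversion, so ξ = 0.5X.
At extent ξ: n_U = 1 − X; n_R = 0.5X.
n_T = Σnᵢ = 1 − 0.5X.
With p_i = (n_i/n_T)P, K_p = p_R / (p_U^2).
Equating to 0.0291 atm^-1 and solving on 0 < X < 1: X = 0.219.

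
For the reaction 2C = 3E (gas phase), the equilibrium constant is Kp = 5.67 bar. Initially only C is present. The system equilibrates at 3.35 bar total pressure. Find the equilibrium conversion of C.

Basis: 1 mol C initially; let X = conversion of C. Extent ξ = 0.5X.
Moles: n_C = 1 − X; n_E = 1.5X.
Summing: n_T = 1 + 0.5X.
With p_i = (n_i/n_T)P, Kp = p_E^3 / (p_C^2).
Setting this equal to 5.67 bar and taking the physical root (0 < X < 1) gives X = 0.524.

X = 0.524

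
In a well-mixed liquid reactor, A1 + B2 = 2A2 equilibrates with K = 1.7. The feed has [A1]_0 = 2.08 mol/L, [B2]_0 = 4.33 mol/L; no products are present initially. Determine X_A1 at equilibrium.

X = 0.545

Let X = conversion of A1; extent ξ = 2.08·X mol/L.
Concentrations: [A1] = 2.08 − 2.08X; [B2] = 4.33 − 2.08X; [A2] = 4.16X.
K = [A2]^2 / ([A1] [B2]).
Equating to 1.7: the physical root is X = 0.545.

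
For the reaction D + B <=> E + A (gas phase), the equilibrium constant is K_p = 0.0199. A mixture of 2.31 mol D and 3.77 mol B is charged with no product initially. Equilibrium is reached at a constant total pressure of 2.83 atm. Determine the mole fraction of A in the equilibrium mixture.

Basis: 2.31 mol D initially; let X = conversion of D. Extent ξ = 2.31X.
Moles: n_D = 2.31 − 2.31X; n_B = 3.77 − 2.31X; n_E = 2.31X; n_A = 2.31X.
Since Δν = 0, n_T = 6.08 throughout.
With p_i = (n_i/n_T)P, K_p = p_E p_A / (p_D p_B).
Equating to 0.0199 and solving on 0 < X < 1: X = 0.157.
Then n_A = 0.363, n_T = 6.08, so y_A = 0.060.

y_A = 0.060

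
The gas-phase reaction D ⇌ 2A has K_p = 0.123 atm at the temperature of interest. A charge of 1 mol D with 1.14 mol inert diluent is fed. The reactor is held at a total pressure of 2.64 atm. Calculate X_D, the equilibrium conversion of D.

X = 0.151

Take 1 mol D as basis and let X be its fractional conversion, so ξ = X.
Moles: n_D = 1 − X; n_A = 2X; n_I = 1.14 (inert).
Summing: n_T = 2.14 + X.
With p_i = (n_i/n_T)P, K_p = p_A^2 / (p_D).
Substituting and setting equal to 0.123 atm gives a polynomial in X; the root in (0,1) is X = 0.151.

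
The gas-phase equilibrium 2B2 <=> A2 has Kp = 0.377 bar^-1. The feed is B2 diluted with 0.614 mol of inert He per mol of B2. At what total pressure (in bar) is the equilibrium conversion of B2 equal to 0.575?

P = 5.6 bar

Basis: 1 mol B2 initially; let X = conversion of B2. Extent ξ = 0.5X.
Moles: n_B2 = 1 − X; n_A2 = 0.5X; n_I = 0.614 (inert).
Summing: n_T = 1.61 − 0.5X.
Kp = p_A2 / (p_B2^2) with p_i = (n_i/n_T)·P.
At X = 0.575: the mole-fraction product g(X) = Π y_i^ν_i = 2.111. Since Kp = g(X)·P^{-1}, P = (g/Kp)^(1/1) = (2.111/0.377)^(1/1) = 5.6 bar.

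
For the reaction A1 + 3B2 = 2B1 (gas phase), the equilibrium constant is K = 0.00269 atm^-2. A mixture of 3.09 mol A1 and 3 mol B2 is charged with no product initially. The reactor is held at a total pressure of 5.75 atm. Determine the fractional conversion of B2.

Let X = conversion of B2 (basis 3 mol B2); extent of reaction ξ = X.
At extent ξ: n_A1 = 3.09 − X; n_B2 = 3 − 3X; n_B1 = 2X.
Summing: n_T = 6.09 − 2X.
Mole fractions y_i = n_i/n_T; K = p_B1^2 / (p_A1 p_B2^3) with p_i = y_i·P.
This yields a degree-4 equation in X; solving on (0,1), X = 0.173.

X = 0.173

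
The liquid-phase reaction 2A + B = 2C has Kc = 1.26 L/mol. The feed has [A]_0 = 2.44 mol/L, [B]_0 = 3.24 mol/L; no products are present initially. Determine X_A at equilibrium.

X = 0.638

Let X = conversion of A; extent ξ = 2.44X/2 mol/L.
Concentrations: [A] = 2.44 − 2.44X; [B] = 3.24 − 1.22X; [C] = 2.44X.
Kc = [C]^2 / ([A]^2 [B]).
This equals 1.26 at X = 0.638 (the root in 0 < X < 1).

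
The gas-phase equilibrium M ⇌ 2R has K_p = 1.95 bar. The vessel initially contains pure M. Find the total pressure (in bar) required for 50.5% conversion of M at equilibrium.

Basis: 1 mol M initially; let X = conversion of M. Extent ξ = X.
Moles: n_M = 1 − X; n_R = 2X.
Total moles n_T = 1 + X.
K_p = p_R^2 / (p_M) with p_i = (n_i/n_T)·P.
At X = 0.505: the mole-fraction product g(X) = Π y_i^ν_i = 1.369. Since K_p = g(X)·P^{1}, P = (K_p/g)^(1/1) = (1.95/1.369)^(1/1) = 1.42 bar.

P = 1.42 bar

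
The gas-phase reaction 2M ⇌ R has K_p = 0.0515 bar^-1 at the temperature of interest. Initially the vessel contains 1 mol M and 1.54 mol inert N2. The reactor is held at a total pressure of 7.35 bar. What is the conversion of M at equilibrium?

Let X = conversion of M (basis 1 mol M); extent of reaction ξ = 0.5X.
Moles: n_M = 1 − X; n_R = 0.5X; n_I = 1.54 (inert).
Summing: n_T = 2.54 − 0.5X.
y_i = n_i/n_T, p_i = y_i·P. K_p = p_R / (p_M^2).
Substituting and setting equal to 0.0515 bar^-1 gives a polynomial in X; the root in (0,1) is X = 0.199.

X = 0.199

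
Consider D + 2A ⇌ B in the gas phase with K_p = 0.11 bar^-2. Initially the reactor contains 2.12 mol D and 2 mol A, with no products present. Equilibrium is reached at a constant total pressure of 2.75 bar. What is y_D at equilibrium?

y_D = 0.517

Basis: 2 mol A initially; let X = conversion of A. Extent ξ = X.
At extent ξ: n_D = 2.12 − X; n_A = 2 − 2X; n_B = X.
Summing: n_T = 4.12 − 2X.
y_i = n_i/n_T, p_i = y_i·P. K_p = p_B / (p_D p_A^2).
Equating to 0.11 bar^-2 and solving on 0 < X < 1: X = 0.261.
Then n_D = 1.86, n_T = 3.6, so y_D = 0.517.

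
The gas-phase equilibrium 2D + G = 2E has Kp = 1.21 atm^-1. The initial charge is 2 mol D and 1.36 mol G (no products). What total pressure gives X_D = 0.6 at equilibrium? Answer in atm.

P = 6.75 atm

Let X = conversion of D (basis 2 mol D); extent of reaction ξ = X.
At extent ξ: n_D = 2 − 2X; n_G = 1.36 − X; n_E = 2X.
Total moles n_T = 3.36 − X.
Kp = p_E^2 / (p_D^2 p_G) with p_i = (n_i/n_T)·P.
At X = 0.6: the mole-fraction product g(X) = Π y_i^ν_i = 8.171. Since Kp = g(X)·P^{-1}, P = (g/Kp)^(1/1) = (8.171/1.21)^(1/1) = 6.75 atm.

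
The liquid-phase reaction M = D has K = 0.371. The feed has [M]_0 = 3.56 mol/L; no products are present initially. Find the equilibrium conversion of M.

Let X = conversion of M; extent ξ = 3.56·X mol/L.
Concentrations: [M] = 3.56 − 3.56X; [D] = 3.56X.
K = [D] / ([M]).
This equals 0.371 at X = 0.271 (the root in 0 < X < 1).

X = 0.271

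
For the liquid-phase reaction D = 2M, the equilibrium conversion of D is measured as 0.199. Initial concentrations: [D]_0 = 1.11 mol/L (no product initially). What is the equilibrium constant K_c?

K_c = 0.22 mol/L

Let X = conversion of D.
Concentrations: [D] = 1.11 − 1.11X; [M] = 2.22X.
At X = 0.199: [D] = 0.889, [M] = 0.442.
K_c = [M]^2 / ([D]) = 0.22 mol/L.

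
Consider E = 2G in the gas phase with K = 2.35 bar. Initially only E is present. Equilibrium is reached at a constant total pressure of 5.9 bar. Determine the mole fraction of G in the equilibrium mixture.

Let X = conversion of E (basis 1 mol E); extent of reaction ξ = X.
At extent ξ: n_E = 1 − X; n_G = 2X.
n_T = Σnᵢ = 1 + X.
With p_i = (n_i/n_T)P, K = p_G^2 / (p_E).
This yields a degree-2 equation in X; solving on (0,1), X = 0.301.
Then n_G = 0.602, n_T = 1.3, so y_G = 0.463.

y_G = 0.463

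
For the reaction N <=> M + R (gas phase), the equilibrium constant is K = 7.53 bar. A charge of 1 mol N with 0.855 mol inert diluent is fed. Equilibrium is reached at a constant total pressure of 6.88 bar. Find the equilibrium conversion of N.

Take 1 mol N as basis and let X be its fractional conversion, so ξ = X.
Species balance: n_N = 1 − X; n_M = X; n_R = X; n_I = 0.855 (inert).
Summing: n_T = 1.85 + X.
Mole fractions y_i = n_i/n_T; K = p_M p_R / (p_N) with p_i = y_i·P.
Substituting and setting equal to 7.53 bar gives a polynomial in X; the root in (0,1) is X = 0.786.

X = 0.786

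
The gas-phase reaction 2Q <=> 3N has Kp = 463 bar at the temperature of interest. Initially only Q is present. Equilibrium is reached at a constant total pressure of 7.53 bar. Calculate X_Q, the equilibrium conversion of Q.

X = 0.847

Take 1 mol Q as basis and let X be its fractional conversion, so ξ = 0.5X.
Mole table: n_Q = 1 − X; n_N = 1.5X.
Summing: n_T = 1 + 0.5X.
With p_i = (n_i/n_T)P, Kp = p_N^3 / (p_Q^2).
Setting this equal to 463 bar and taking the physical root (0 < X < 1) gives X = 0.847.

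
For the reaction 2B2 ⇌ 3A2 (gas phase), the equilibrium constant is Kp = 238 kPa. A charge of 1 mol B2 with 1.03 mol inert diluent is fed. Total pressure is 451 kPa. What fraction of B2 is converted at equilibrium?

X = 0.466

Let X = conversion of B2 (basis 1 mol B2); extent of reaction ξ = 0.5X.
Mole table: n_B2 = 1 − X; n_A2 = 1.5X; n_I = 1.03 (inert).
Total moles n_T = 2.03 + 0.5X.
y_i = n_i/n_T, p_i = y_i·P. Kp = p_A2^3 / (p_B2^2).
Setting this equal to 238 kPa and taking the physical root (0 < X < 1) gives X = 0.466.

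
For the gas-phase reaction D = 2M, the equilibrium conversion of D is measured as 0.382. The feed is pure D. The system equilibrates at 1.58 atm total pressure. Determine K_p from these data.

K_p = 1.08 atm

Take 1 mol D as basis and let X be its fractional conversion, so ξ = X.
Species balance: n_D = 1 − X; n_M = 2X.
n_T = Σnᵢ = 1 + X.
At X = 0.382: n_D = 0.618, n_M = 0.764, n_T = 1.38.
p_i = (n_i/n_T)·P. K_p = p_M^2 / (p_D) = 1.08 atm.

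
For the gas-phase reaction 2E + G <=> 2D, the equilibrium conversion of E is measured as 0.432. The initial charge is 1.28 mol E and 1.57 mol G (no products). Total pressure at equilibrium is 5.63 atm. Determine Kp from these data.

Kp = 0.204 atm^-1

Take 1.28 mol E as basis and let X be its fractional conversion, so ξ = 0.64X.
Mole table: n_E = 1.28 − 1.28X; n_G = 1.57 − 0.64X; n_D = 1.28X.
Summing: n_T = 2.85 − 0.64X.
At X = 0.432: n_E = 0.727, n_G = 1.29, n_D = 0.553, n_T = 2.57.
p_i = (n_i/n_T)·P. Kp = p_D^2 / (p_E^2 p_G) = 0.204 atm^-1.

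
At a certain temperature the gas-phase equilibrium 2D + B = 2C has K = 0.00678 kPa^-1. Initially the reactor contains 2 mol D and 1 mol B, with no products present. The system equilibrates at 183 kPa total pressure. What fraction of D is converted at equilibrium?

X = 0.355

Basis: 2 mol D initially; let X = conversion of D. Extent ξ = X.
Mole table: n_D = 2 − 2X; n_B = 1 − X; n_C = 2X.
Total moles n_T = 3 − X.
Mole fractions y_i = n_i/n_T; K = p_C^2 / (p_D^2 p_B) with p_i = y_i·P.
This yields a degree-3 equation in X; solving on (0,1), X = 0.355.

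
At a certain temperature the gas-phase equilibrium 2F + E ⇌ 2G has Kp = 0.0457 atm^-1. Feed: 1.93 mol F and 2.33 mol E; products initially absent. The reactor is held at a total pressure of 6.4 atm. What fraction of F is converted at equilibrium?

Take 1.93 mol F as basis and let X be its fractional conversion, so ξ = 0.965X.
Species balance: n_F = 1.93 − 1.93X; n_E = 2.33 − 0.965X; n_G = 1.93X.
Total moles n_T = 4.26 − 0.965X.
Mole fractions y_i = n_i/n_T; Kp = p_G^2 / (p_F^2 p_E) with p_i = y_i·P.
This yields a degree-3 equation in X; solving on (0,1), X = 0.280.

X = 0.280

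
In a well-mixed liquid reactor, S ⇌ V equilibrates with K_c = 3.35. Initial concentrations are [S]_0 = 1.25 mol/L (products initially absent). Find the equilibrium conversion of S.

X = 0.770

Let X = conversion of S; extent ξ = 1.25·X mol/L.
Concentrations: [S] = 1.25 − 1.25X; [V] = 1.25X.
K_c = [V] / ([S]).
Setting equal to 3.35 and solving for X on (0,1) gives X = 0.770.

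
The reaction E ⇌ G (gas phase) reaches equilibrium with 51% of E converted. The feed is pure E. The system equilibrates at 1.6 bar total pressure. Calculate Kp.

Kp = 1.04

Basis: 1 mol E initially; let X = conversion of E. Extent ξ = X.
At extent ξ: n_E = 1 − X; n_G = X.
Total moles n_T = 1 (Δν = 0, constant).
At X = 0.51: n_E = 0.49, n_G = 0.51, n_T = 1.
p_i = (n_i/n_T)·P. Kp = p_G / (p_E) = 1.04.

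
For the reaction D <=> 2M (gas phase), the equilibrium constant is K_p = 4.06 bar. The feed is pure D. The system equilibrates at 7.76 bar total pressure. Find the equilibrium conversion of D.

Let X = conversion of D (basis 1 mol D); extent of reaction ξ = X.
Moles: n_D = 1 − X; n_M = 2X.
Summing: n_T = 1 + X.
With p_i = (n_i/n_T)P, K_p = p_M^2 / (p_D).
Substituting and setting equal to 4.06 bar gives a polynomial in X; the root in (0,1) is X = 0.340.

X = 0.340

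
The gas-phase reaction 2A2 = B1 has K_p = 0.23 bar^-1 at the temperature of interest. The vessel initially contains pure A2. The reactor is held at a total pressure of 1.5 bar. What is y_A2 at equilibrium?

y_A2 = 0.787

Take 1 mol A2 as basis and let X be its fractional conversion, so ξ = 0.5X.
Mole table: n_A2 = 1 − X; n_B1 = 0.5X.
n_T = Σnᵢ = 1 − 0.5X.
y_i = n_i/n_T, p_i = y_i·P. K_p = p_B1 / (p_A2^2).
Substituting and setting equal to 0.23 bar^-1 gives a polynomial in X; the root in (0,1) is X = 0.352.
Then n_A2 = 0.648, n_T = 0.824, so y_A2 = 0.787.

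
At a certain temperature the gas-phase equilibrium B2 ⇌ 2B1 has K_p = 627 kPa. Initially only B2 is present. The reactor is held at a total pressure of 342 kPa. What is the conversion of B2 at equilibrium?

Take 1 mol B2 as basis and let X be its fractional conversion, so ξ = X.
Species balance: n_B2 = 1 − X; n_B1 = 2X.
Summing: n_T = 1 + X.
With p_i = (n_i/n_T)P, K_p = p_B1^2 / (p_B2).
Substituting and setting equal to 627 kPa gives a polynomial in X; the root in (0,1) is X = 0.561.

X = 0.561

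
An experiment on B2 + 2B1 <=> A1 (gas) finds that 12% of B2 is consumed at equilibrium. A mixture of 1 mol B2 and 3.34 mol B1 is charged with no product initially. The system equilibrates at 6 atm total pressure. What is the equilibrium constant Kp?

Kp = 0.00663 atm^-2

Take 1 mol B2 as basis and let X be its fractional conversion, so ξ = X.
Species balance: n_B2 = 1 − X; n_B1 = 3.34 − 2X; n_A1 = X.
Summing: n_T = 4.34 − 2X.
At X = 0.12: n_B2 = 0.88, n_B1 = 3.1, n_A1 = 0.12, n_T = 4.1.
p_i = (n_i/n_T)·P. Kp = p_A1 / (p_B2 p_B1^2) = 0.00663 atm^-2.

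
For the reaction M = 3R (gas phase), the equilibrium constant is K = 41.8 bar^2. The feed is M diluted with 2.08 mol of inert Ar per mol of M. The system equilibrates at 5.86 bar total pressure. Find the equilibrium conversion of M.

X = 0.665

Take 1 mol M as basis and let X be its fractional conversion, so ξ = X.
At extent ξ: n_M = 1 − X; n_R = 3X; n_I = 2.08 (inert).
Summing: n_T = 3.08 + 2X.
With p_i = (n_i/n_T)P, K = p_R^3 / (p_M).
Equating to 41.8 bar^2 and solving on 0 < X < 1: X = 0.665.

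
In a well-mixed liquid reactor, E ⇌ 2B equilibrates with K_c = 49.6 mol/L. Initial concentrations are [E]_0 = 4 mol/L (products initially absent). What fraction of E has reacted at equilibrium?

Let X = conversion of E; extent ξ = 4·X mol/L.
Concentrations: [E] = 4 − 4X; [B] = 8X.
K_c = [B]^2 / ([E]).
Solving K_c = 49.6 for X ∈ (0,1): X = 0.796.

X = 0.796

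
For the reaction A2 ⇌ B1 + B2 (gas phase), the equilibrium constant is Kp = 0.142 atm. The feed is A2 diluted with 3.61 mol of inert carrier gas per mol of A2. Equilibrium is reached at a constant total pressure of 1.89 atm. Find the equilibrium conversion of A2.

Basis: 1 mol A2 initially; let X = conversion of A2. Extent ξ = X.
Mole table: n_A2 = 1 − X; n_B1 = X; n_B2 = X; n_I = 3.61 (inert).
Total moles n_T = 4.61 + X.
Mole fractions y_i = n_i/n_T; Kp = p_B1 p_B2 / (p_A2) with p_i = y_i·P.
Equating to 0.142 atm and solving on 0 < X < 1: X = 0.455.

X = 0.455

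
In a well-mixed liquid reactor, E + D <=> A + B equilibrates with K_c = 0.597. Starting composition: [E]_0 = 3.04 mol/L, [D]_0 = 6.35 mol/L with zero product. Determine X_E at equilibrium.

Let X = conversion of E; extent ξ = 3.04·X mol/L.
Concentrations: [E] = 3.04 − 3.04X; [D] = 6.35 − 3.04X; [A] = 3.04X; [B] = 3.04X.
K_c = [A] [B] / ([E] [D]).
Setting equal to 0.597 and solving for X on (0,1) gives X = 0.598.

X = 0.598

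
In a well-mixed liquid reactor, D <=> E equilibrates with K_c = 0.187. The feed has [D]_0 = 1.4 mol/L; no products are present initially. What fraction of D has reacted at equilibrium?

Let X = conversion of D; extent ξ = 1.4·X mol/L.
Concentrations: [D] = 1.4 − 1.4X; [E] = 1.4X.
K_c = [E] / ([D]).
Equating to 0.187: the physical root is X = 0.158.

X = 0.158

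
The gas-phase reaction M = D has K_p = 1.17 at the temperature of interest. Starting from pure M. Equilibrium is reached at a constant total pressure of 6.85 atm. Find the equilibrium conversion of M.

X = 0.539

Basis: 1 mol M initially; let X = conversion of M. Extent ξ = X.
Species balance: n_M = 1 − X; n_D = X.
Total moles n_T = 1 (Δν = 0, constant).
y_i = n_i/n_T, p_i = y_i·P. K_p = p_D / (p_M).
Setting this equal to 1.17 and taking the physical root (0 < X < 1) gives X = 0.539.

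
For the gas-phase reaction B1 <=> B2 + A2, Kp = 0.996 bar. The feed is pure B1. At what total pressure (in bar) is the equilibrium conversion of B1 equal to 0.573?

P = 2.04 bar

Basis: 1 mol B1 initially; let X = conversion of B1. Extent ξ = X.
At extent ξ: n_B1 = 1 − X; n_B2 = X; n_A2 = X.
Total moles n_T = 1 + X.
Kp = p_B2 p_A2 / (p_B1) with p_i = (n_i/n_T)·P.
At X = 0.573: the mole-fraction product g(X) = Π y_i^ν_i = 0.4888. Since Kp = g(X)·P^{1}, P = (Kp/g)^(1/1) = (0.996/0.4888)^(1/1) = 2.04 bar.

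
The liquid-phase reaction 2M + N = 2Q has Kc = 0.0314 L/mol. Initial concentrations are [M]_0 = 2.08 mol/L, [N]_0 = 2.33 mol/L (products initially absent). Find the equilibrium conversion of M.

Let X = conversion of M; extent ξ = 2.08X/2 mol/L.
Concentrations: [M] = 2.08 − 2.08X; [N] = 2.33 − 1.04X; [Q] = 2.08X.
Kc = [Q]^2 / ([M]^2 [N]).
Setting equal to 0.0314 and solving for X on (0,1) gives X = 0.205.

X = 0.205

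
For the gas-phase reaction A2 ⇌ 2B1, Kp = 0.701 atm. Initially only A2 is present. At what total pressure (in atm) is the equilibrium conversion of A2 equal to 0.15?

Take 1 mol A2 as basis and let X be its fractional conversion, so ξ = X.
Moles: n_A2 = 1 − X; n_B1 = 2X.
n_T = Σnᵢ = 1 + X.
Kp = p_B1^2 / (p_A2) with p_i = (n_i/n_T)·P.
At X = 0.15: the mole-fraction product g(X) = Π y_i^ν_i = 0.09207. Since Kp = g(X)·P^{1}, P = (Kp/g)^(1/1) = (0.701/0.09207)^(1/1) = 7.61 atm.

P = 7.61 atm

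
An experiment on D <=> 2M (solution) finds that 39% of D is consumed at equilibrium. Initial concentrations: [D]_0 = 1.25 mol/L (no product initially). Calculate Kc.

Let X = conversion of D.
Concentrations: [D] = 1.25 − 1.25X; [M] = 2.5X.
At X = 0.39: [D] = 0.762, [M] = 0.975.
Kc = [M]^2 / ([D]) = 1.25 mol/L.

Kc = 1.25 mol/L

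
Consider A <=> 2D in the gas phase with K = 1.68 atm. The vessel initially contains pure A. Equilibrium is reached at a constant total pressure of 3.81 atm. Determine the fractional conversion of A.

Basis: 1 mol A initially; let X = conversion of A. Extent ξ = X.
Mole table: n_A = 1 − X; n_D = 2X.
Summing: n_T = 1 + X.
y_i = n_i/n_T, p_i = y_i·P. K = p_D^2 / (p_A).
Equating to 1.68 atm and solving on 0 < X < 1: X = 0.315.

X = 0.315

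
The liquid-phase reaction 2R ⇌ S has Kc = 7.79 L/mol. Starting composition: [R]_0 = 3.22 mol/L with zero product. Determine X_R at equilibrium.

X = 0.868

Let X = conversion of R; extent ξ = 3.22X/2 mol/L.
Concentrations: [R] = 3.22 − 3.22X; [S] = 1.61X.
Kc = [S] / ([R]^2).
This equals 7.79 at X = 0.868 (the root in 0 < X < 1).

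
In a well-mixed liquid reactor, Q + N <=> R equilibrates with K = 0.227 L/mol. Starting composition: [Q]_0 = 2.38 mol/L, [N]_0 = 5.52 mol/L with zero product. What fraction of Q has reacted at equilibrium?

X = 0.496

Let X = conversion of Q; extent ξ = 2.38·X mol/L.
Concentrations: [Q] = 2.38 − 2.38X; [N] = 5.52 − 2.38X; [R] = 2.38X.
K = [R] / ([Q] [N]).
This equals 0.227 at X = 0.496 (the root in 0 < X < 1).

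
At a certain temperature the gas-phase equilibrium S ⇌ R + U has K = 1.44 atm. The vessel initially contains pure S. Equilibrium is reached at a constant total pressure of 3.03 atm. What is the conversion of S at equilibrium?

X = 0.568

Take 1 mol S as basis and let X be its fractional conversion, so ξ = X.
Species balance: n_S = 1 − X; n_R = X; n_U = X.
Summing: n_T = 1 + X.
With p_i = (n_i/n_T)P, K = p_R p_U / (p_S).
Equating to 1.44 atm and solving on 0 < X < 1: X = 0.568.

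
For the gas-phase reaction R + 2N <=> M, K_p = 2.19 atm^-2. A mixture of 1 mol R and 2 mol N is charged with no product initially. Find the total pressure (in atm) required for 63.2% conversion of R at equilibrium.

Take 1 mol R as basis and let X be its fractional conversion, so ξ = X.
Species balance: n_R = 1 − X; n_N = 2 − 2X; n_M = X.
Summing: n_T = 3 − 2X.
K_p = p_M / (p_R p_N^2) with p_i = (n_i/n_T)·P.
At X = 0.632: the mole-fraction product g(X) = Π y_i^ν_i = 9.555. Since K_p = g(X)·P^{-2}, P = (g/K_p)^(1/2) = (9.555/2.19)^(1/2) = 2.09 atm.

P = 2.09 atm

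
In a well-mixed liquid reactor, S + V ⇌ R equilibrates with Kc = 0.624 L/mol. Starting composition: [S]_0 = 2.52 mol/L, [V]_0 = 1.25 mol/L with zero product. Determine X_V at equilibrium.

X = 0.536

Let X = conversion of V; extent ξ = 1.25·X mol/L.
Concentrations: [S] = 2.52 − 1.25X; [V] = 1.25 − 1.25X; [R] = 1.25X.
Kc = [R] / ([S] [V]).
Equating to 0.624 L/mol: the physical root is X = 0.536.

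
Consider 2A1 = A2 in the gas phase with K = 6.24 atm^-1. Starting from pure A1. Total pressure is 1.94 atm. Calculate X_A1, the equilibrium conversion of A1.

Let X = conversion of A1 (basis 1 mol A1); extent of reaction ξ = 0.5X.
Moles: n_A1 = 1 − X; n_A2 = 0.5X.
Total moles n_T = 1 − 0.5X.
Mole fractions y_i = n_i/n_T; K = p_A2 / (p_A1^2) with p_i = y_i·P.
Setting this equal to 6.24 atm^-1 and taking the physical root (0 < X < 1) gives X = 0.858.

X = 0.858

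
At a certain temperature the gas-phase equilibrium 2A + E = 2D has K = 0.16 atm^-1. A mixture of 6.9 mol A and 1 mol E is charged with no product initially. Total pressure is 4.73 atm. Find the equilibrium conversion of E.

X = 0.590

Take 1 mol E as basis and let X be its fractional conversion, so ξ = X.
At extent ξ: n_A = 6.9 − 2X; n_E = 1 − X; n_D = 2X.
Summing: n_T = 7.9 − X.
Mole fractions y_i = n_i/n_T; K = p_D^2 / (p_A^2 p_E) with p_i = y_i·P.
This yields a degree-3 equation in X; solving on (0,1), X = 0.590.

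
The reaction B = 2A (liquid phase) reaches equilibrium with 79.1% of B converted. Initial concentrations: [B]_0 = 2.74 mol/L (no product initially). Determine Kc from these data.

Kc = 32.8 mol/L

Let X = conversion of B.
Concentrations: [B] = 2.74 − 2.74X; [A] = 5.48X.
At X = 0.791: [B] = 0.573, [A] = 4.33.
Kc = [A]^2 / ([B]) = 32.8 mol/L.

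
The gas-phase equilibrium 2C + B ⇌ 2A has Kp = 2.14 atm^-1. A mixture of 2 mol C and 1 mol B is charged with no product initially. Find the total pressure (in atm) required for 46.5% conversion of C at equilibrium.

Take 2 mol C as basis and let X be its fractional conversion, so ξ = X.
Moles: n_C = 2 − 2X; n_B = 1 − X; n_A = 2X.
Summing: n_T = 3 − X.
Kp = p_A^2 / (p_C^2 p_B) with p_i = (n_i/n_T)·P.
At X = 0.465: the mole-fraction product g(X) = Π y_i^ν_i = 3.58. Since Kp = g(X)·P^{-1}, P = (g/Kp)^(1/1) = (3.58/2.14)^(1/1) = 1.67 atm.

P = 1.67 atm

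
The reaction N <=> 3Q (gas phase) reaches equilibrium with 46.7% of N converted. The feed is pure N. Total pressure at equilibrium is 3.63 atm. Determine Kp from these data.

Take 1 mol N as basis and let X be its fractional conversion, so ξ = X.
At extent ξ: n_N = 1 − X; n_Q = 3X.
Total moles n_T = 1 + 2X.
At X = 0.467: n_N = 0.533, n_Q = 1.4, n_T = 1.93.
p_i = (n_i/n_T)·P. Kp = p_Q^3 / (p_N) = 18.2 atm^2.

Kp = 18.2 atm^2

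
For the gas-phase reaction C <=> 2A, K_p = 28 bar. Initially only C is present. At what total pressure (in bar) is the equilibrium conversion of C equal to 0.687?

P = 7.83 bar

Let X = conversion of C (basis 1 mol C); extent of reaction ξ = X.
Moles: n_C = 1 − X; n_A = 2X.
Summing: n_T = 1 + X.
K_p = p_A^2 / (p_C) with p_i = (n_i/n_T)·P.
At X = 0.687: the mole-fraction product g(X) = Π y_i^ν_i = 3.575. Since K_p = g(X)·P^{1}, P = (K_p/g)^(1/1) = (28/3.575)^(1/1) = 7.83 bar.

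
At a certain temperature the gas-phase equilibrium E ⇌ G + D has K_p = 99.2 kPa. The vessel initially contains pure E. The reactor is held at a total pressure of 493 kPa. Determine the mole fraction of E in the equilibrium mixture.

y_E = 0.419

Basis: 1 mol E initially; let X = conversion of E. Extent ξ = X.
Species balance: n_E = 1 − X; n_G = X; n_D = X.
Summing: n_T = 1 + X.
y_i = n_i/n_T, p_i = y_i·P. K_p = p_G p_D / (p_E).
This yields a degree-2 equation in X; solving on (0,1), X = 0.409.
Then n_E = 0.591, n_T = 1.41, so y_E = 0.419.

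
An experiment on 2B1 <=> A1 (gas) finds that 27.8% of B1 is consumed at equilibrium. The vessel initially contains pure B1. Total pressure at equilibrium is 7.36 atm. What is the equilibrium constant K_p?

K_p = 0.0312 atm^-1

Let X = conversion of B1 (basis 1 mol B1); extent of reaction ξ = 0.5X.
Species balance: n_B1 = 1 − X; n_A1 = 0.5X.
Summing: n_T = 1 − 0.5X.
At X = 0.278: n_B1 = 0.722, n_A1 = 0.139, n_T = 0.861.
p_i = (n_i/n_T)·P. K_p = p_A1 / (p_B1^2) = 0.0312 atm^-1.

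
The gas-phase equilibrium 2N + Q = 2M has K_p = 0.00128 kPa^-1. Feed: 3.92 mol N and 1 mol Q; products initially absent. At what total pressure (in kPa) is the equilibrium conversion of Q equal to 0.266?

P = 122 kPa

Let X = conversion of Q (basis 1 mol Q); extent of reaction ξ = X.
At extent ξ: n_N = 3.92 − 2X; n_Q = 1 − X; n_M = 2X.
Total moles n_T = 4.92 − X.
K_p = p_M^2 / (p_N^2 p_Q) with p_i = (n_i/n_T)·P.
At X = 0.266: the mole-fraction product g(X) = Π y_i^ν_i = 0.1563. Since K_p = g(X)·P^{-1}, P = (g/K_p)^(1/1) = (0.1563/0.00128)^(1/1) = 122 kPa.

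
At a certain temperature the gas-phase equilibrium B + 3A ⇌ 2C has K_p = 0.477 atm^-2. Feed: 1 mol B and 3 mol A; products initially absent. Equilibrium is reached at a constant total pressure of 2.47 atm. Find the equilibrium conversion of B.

X = 0.442

Take 1 mol B as basis and let X be its fractional conversion, so ξ = X.
Mole table: n_B = 1 − X; n_A = 3 − 3X; n_C = 2X.
Summing: n_T = 4 − 2X.
With p_i = (n_i/n_T)P, K_p = p_C^2 / (p_B p_A^3).
Equating to 0.477 atm^-2 and solving on 0 < X < 1: X = 0.442.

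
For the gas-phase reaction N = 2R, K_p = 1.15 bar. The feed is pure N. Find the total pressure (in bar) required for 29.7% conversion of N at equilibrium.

Take 1 mol N as basis and let X be its fractional conversion, so ξ = X.
Species balance: n_N = 1 − X; n_R = 2X.
Total moles n_T = 1 + X.
K_p = p_R^2 / (p_N) with p_i = (n_i/n_T)·P.
At X = 0.297: the mole-fraction product g(X) = Π y_i^ν_i = 0.387. Since K_p = g(X)·P^{1}, P = (K_p/g)^(1/1) = (1.15/0.387)^(1/1) = 2.97 bar.

P = 2.97 bar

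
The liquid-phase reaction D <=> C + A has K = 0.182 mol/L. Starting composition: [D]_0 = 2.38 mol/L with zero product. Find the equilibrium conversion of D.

Let X = conversion of D; extent ξ = 2.38·X mol/L.
Concentrations: [D] = 2.38 − 2.38X; [C] = 2.38X; [A] = 2.38X.
K = [C] [A] / ([D]).
Equating to 0.182 mol/L: the physical root is X = 0.241.

X = 0.241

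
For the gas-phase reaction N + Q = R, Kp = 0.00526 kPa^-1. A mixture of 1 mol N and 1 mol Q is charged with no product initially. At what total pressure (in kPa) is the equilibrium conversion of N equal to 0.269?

P = 166 kPa

Take 1 mol N as basis and let X be its fractional conversion, so ξ = X.
Moles: n_N = 1 − X; n_Q = 1 − X; n_R = X.
Total moles n_T = 2 − X.
Kp = p_R / (p_N p_Q) with p_i = (n_i/n_T)·P.
At X = 0.269: the mole-fraction product g(X) = Π y_i^ν_i = 0.8714. Since Kp = g(X)·P^{-1}, P = (g/Kp)^(1/1) = (0.8714/0.00526)^(1/1) = 166 kPa.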